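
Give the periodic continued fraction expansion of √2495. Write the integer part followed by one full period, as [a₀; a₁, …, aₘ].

a₀ = ⌊√2495⌋ = 49.
With m₀=0, d₀=1 and mₖ₊₁ = dₖaₖ − mₖ, dₖ₊₁ = (n − mₖ₊₁²)/dₖ, aₖ₊₁ = ⌊(a₀+mₖ₊₁)/dₖ₊₁⌋:
  k=1: m=49, d=94, a=1
  k=2: m=45, d=5, a=18
  k=3: m=45, d=94, a=1
  k=4: m=49, d=1, a=98
d=1 and a=2a₀=98 at k=4, so the next step gives (m, d) = (49, 94) again — its k=1 value — and the period has length 4.

[49; 1, 18, 1, 98]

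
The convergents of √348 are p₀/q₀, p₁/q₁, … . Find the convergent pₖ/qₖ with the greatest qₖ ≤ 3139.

√348 = [18; 1, 1, 1, 8, 1, 1, 1, 36, …] (period length 8).
Convergents:
  p_0/q_0 = 18/1
  p_1/q_1 = 19/1
  p_2/q_2 = 37/2
  p_3/q_3 = 56/3
  p_4/q_4 = 485/26
  p_5/q_5 = 541/29
  p_6/q_6 = 1026/55
  p_7/q_7 = 1567/84
  p_8/q_8 = 57438/3079
  p_9/q_9 = 59005/3163
q_8 = 3079 ≤ 3139 < 3163 = q_9, so the answer is 57438/3079.

57438/3079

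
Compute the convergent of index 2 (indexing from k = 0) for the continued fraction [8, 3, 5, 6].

133/16

Using pₖ = aₖpₖ₋₁ + pₖ₋₂, qₖ = aₖqₖ₋₁ + qₖ₋₂ (with p₋₁=1, p₋₂=0, q₋₁=0, q₋₂=1):
  k=0: a=8, p=8, q=1
  k=1: a=3, p=25, q=3
  k=2: a=5, p=133, q=16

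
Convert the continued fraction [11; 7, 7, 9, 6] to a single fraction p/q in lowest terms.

31103/2792

Fold from the inside: start with 6/1.
  9 + 1/6 = 55/6
  7 + 6/55 = 391/55
  7 + 55/391 = 2792/391
  11 + 391/2792 = 31103/2792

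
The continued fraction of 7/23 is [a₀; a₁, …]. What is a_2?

7 = 0·23 + 7   →  a_0 = 0
23 = 3·7 + 2   →  a_1 = 3
7 = 3·2 + 1   →  a_2 = 3

3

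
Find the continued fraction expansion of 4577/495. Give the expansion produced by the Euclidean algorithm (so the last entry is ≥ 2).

[9; 4, 17, 2, 3]

4577 = 9·495 + 122
495 = 4·122 + 7
122 = 17·7 + 3
7 = 2·3 + 1
3 = 3·1 + 0  (stop)
So 4577/495 = [9; 4, 17, 2, 3].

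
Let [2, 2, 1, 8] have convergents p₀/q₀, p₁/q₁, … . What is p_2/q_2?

Using pₖ = aₖpₖ₋₁ + pₖ₋₂, qₖ = aₖqₖ₋₁ + qₖ₋₂ (with p₋₁=1, p₋₂=0, q₋₁=0, q₋₂=1):
  k=0: a=2, p=2, q=1
  k=1: a=2, p=5, q=2
  k=2: a=1, p=7, q=3

7/3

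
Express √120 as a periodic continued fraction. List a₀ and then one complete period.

[10; 1, 20]

a₀ = ⌊√120⌋ = 10.
With m₀=0, d₀=1 and mₖ₊₁ = dₖaₖ − mₖ, dₖ₊₁ = (n − mₖ₊₁²)/dₖ, aₖ₊₁ = ⌊(a₀+mₖ₊₁)/dₖ₊₁⌋:
  k=1: m=10, d=20, a=1
  k=2: m=10, d=1, a=20
d=1 and a=2a₀=20 at k=2, so the next step gives (m, d) = (10, 20) again — its k=1 value — and the period has length 2.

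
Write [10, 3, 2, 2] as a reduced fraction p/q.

Fold from the inside: start with 2/1.
  2 + 1/2 = 5/2
  3 + 2/5 = 17/5
  10 + 5/17 = 175/17

175/17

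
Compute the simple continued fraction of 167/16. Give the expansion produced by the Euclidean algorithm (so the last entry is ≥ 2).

[10; 2, 3, 2]

167 = 10×16 + 7
16 = 2×7 + 2
7 = 3×2 + 1
2 = 2×1 + 0  (stop)
So 167/16 = [10; 2, 3, 2].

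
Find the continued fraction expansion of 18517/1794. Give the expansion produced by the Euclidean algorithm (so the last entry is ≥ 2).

[10; 3, 9, 6, 3, 3]

18517 = 10·1794 + 577
1794 = 3·577 + 63
577 = 9·63 + 10
63 = 6·10 + 3
10 = 3·3 + 1
3 = 3·1 + 0  (stop)
So 18517/1794 = [10; 3, 9, 6, 3, 3].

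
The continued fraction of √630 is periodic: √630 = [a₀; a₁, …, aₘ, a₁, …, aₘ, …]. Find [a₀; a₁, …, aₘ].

[25; 10, 50]

a₀ = ⌊√630⌋ = 25.
With m₀=0, d₀=1 and mₖ₊₁ = dₖaₖ − mₖ, dₖ₊₁ = (n − mₖ₊₁²)/dₖ, aₖ₊₁ = ⌊(a₀+mₖ₊₁)/dₖ₊₁⌋:
  k=1: m=25, d=5, a=10
  k=2: m=25, d=1, a=50
d=1 and a=2a₀=50 at k=2, so the next step gives (m, d) = (25, 5) again — its k=1 value — and the period has length 2.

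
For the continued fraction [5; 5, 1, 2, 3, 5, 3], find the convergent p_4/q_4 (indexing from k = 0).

Using pₖ = aₖpₖ₋₁ + pₖ₋₂, qₖ = aₖqₖ₋₁ + qₖ₋₂ (with p₋₁=1, p₋₂=0, q₋₁=0, q₋₂=1):
  k=0: a=5, p=5, q=1
  k=1: a=5, p=26, q=5
  k=2: a=1, p=31, q=6
  k=3: a=2, p=88, q=17
  k=4: a=3, p=295, q=57

295/57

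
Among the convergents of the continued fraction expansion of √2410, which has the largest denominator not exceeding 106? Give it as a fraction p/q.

4811/98

√2410 = [49; 10, 1, 8, 1, 10, 98, …] (period length 6).
Convergents:
  p_0/q_0 = 49/1
  p_1/q_1 = 491/10
  p_2/q_2 = 540/11
  p_3/q_3 = 4811/98
  p_4/q_4 = 5351/109
q_3 = 98 ≤ 106 < 109 = q_4, so the answer is 4811/98.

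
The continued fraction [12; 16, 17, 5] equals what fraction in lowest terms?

16658/1381

Using pₖ = aₖpₖ₋₁ + pₖ₋₂ and qₖ = aₖqₖ₋₁ + qₖ₋₂:
  k=0: a=12, p=12, q=1
  k=1: a=16, p=193, q=16
  k=2: a=17, p=3293, q=273
  k=3: a=5, p=16658, q=1381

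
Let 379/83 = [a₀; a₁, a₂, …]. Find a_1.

379 = 4·83 + 47   →  a_0 = 4
83 = 1·47 + 36   →  a_1 = 1

1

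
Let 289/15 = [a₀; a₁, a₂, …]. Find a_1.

289 = 19·15 + 4   →  a_0 = 19
15 = 3·4 + 3   →  a_1 = 3

3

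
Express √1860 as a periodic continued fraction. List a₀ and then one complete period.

[43; 7, 1, 4, 1, 7, 86]

a₀ = ⌊√1860⌋ = 43.
With m₀=0, d₀=1 and mₖ₊₁ = dₖaₖ − mₖ, dₖ₊₁ = (n − mₖ₊₁²)/dₖ, aₖ₊₁ = ⌊(a₀+mₖ₊₁)/dₖ₊₁⌋:
  k=1: m=43, d=11, a=7
  k=2: m=34, d=64, a=1
  k=3: m=30, d=15, a=4
  k=4: m=30, d=64, a=1
  k=5: m=34, d=11, a=7
  k=6: m=43, d=1, a=86
d=1 and a=2a₀=86 at k=6, so the next step gives (m, d) = (43, 11) again — its k=1 value — and the period has length 6.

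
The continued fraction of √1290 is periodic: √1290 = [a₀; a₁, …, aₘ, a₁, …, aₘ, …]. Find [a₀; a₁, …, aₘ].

a₀ = ⌊√1290⌋ = 35.
With m₀=0, d₀=1 and mₖ₊₁ = dₖaₖ − mₖ, dₖ₊₁ = (n − mₖ₊₁²)/dₖ, aₖ₊₁ = ⌊(a₀+mₖ₊₁)/dₖ₊₁⌋:
  k=1: m=35, d=65, a=1
  k=2: m=30, d=6, a=10
  k=3: m=30, d=65, a=1
  k=4: m=35, d=1, a=70
d=1 and a=2a₀=70 at k=4, so the next step gives (m, d) = (35, 65) again — its k=1 value — and the period has length 4.

[35; 1, 10, 1, 70]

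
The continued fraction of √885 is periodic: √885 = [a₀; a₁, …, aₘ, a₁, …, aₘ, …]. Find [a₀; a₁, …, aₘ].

a₀ = ⌊√885⌋ = 29.
With m₀=0, d₀=1 and mₖ₊₁ = dₖaₖ − mₖ, dₖ₊₁ = (n − mₖ₊₁²)/dₖ, aₖ₊₁ = ⌊(a₀+mₖ₊₁)/dₖ₊₁⌋:
  k=1: m=29, d=44, a=1
  k=2: m=15, d=15, a=2
  k=3: m=15, d=44, a=1
  k=4: m=29, d=1, a=58
d=1 and a=2a₀=58 at k=4, so the next step gives (m, d) = (29, 44) again — its k=1 value — and the period has length 4.

[29; 1, 2, 1, 58]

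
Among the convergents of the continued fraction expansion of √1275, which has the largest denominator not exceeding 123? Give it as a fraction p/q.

√1275 = [35; 1, 2, 2, 2, 2, 2, 1, 70, …] (period length 8).
Convergents:
  p_0/q_0 = 35/1
  p_1/q_1 = 36/1
  p_2/q_2 = 107/3
  p_3/q_3 = 250/7
  p_4/q_4 = 607/17
  p_5/q_5 = 1464/41
  p_6/q_6 = 3535/99
  p_7/q_7 = 4999/140
q_6 = 99 ≤ 123 < 140 = q_7, so the answer is 3535/99.

3535/99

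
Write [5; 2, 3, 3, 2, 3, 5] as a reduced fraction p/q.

5233/963

Using pₖ = aₖpₖ₋₁ + pₖ₋₂ and qₖ = aₖqₖ₋₁ + qₖ₋₂:
  k=0: a=5, p=5, q=1
  k=1: a=2, p=11, q=2
  k=2: a=3, p=38, q=7
  k=3: a=3, p=125, q=23
  k=4: a=2, p=288, q=53
  k=5: a=3, p=989, q=182
  k=6: a=5, p=5233, q=963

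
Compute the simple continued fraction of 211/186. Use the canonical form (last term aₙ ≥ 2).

211 = 1×186 + 25
186 = 7×25 + 11
25 = 2×11 + 3
11 = 3×3 + 2
3 = 1×2 + 1
2 = 2×1 + 0  (stop)
So 211/186 = [1; 7, 2, 3, 1, 2].

[1; 7, 2, 3, 1, 2]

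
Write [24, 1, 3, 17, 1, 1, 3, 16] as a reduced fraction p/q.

201147/8126

Using pₖ = aₖpₖ₋₁ + pₖ₋₂ and qₖ = aₖqₖ₋₁ + qₖ₋₂:
  k=0: a=24, p=24, q=1
  k=1: a=1, p=25, q=1
  k=2: a=3, p=99, q=4
  k=3: a=17, p=1708, q=69
  k=4: a=1, p=1807, q=73
  k=5: a=1, p=3515, q=142
  k=6: a=3, p=12352, q=499
  k=7: a=16, p=201147, q=8126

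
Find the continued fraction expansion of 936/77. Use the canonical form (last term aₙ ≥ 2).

936 = 12*77 + 12
77 = 6*12 + 5
12 = 2*5 + 2
5 = 2*2 + 1
2 = 2*1 + 0  (stop)
So 936/77 = [12; 6, 2, 2, 2].

[12; 6, 2, 2, 2]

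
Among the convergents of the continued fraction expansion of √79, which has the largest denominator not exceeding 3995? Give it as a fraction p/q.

√79 = [8; 1, 7, 1, 16, …] (period length 4).
Convergents:
  p_0/q_0 = 8/1
  p_1/q_1 = 9/1
  p_2/q_2 = 71/8
  p_3/q_3 = 80/9
  p_4/q_4 = 1351/152
  p_5/q_5 = 1431/161
  p_6/q_6 = 11368/1279
  p_7/q_7 = 12799/1440
  p_8/q_8 = 216152/24319
q_7 = 1440 ≤ 3995 < 24319 = q_8, so the answer is 12799/1440.

12799/1440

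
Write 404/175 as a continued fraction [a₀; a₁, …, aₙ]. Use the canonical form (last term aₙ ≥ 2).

[2; 3, 4, 6, 2]

404 = 2*175 + 54
175 = 3*54 + 13
54 = 4*13 + 2
13 = 6*2 + 1
2 = 2*1 + 0  (stop)
So 404/175 = [2; 3, 4, 6, 2].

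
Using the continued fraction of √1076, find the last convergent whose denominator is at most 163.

√1076 = [32; 1, 4, 16, 4, 1, 64, …] (period length 6).
Convergents:
  p_0/q_0 = 32/1
  p_1/q_1 = 33/1
  p_2/q_2 = 164/5
  p_3/q_3 = 2657/81
  p_4/q_4 = 10792/329
q_3 = 81 ≤ 163 < 329 = q_4, so the answer is 2657/81.

2657/81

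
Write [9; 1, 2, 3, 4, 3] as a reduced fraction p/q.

1348/139

Fold from the inside: start with 3/1.
  4 + 1/3 = 13/3
  3 + 3/13 = 42/13
  2 + 13/42 = 97/42
  1 + 42/97 = 139/97
  9 + 97/139 = 1348/139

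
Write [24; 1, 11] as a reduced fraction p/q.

299/12

Using pₖ = aₖpₖ₋₁ + pₖ₋₂ and qₖ = aₖqₖ₋₁ + qₖ₋₂:
  k=0: a=24, p=24, q=1
  k=1: a=1, p=25, q=1
  k=2: a=11, p=299, q=12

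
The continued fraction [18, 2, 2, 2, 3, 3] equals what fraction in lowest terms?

Fold from the inside: start with 3/1.
  3 + 1/3 = 10/3
  2 + 3/10 = 23/10
  2 + 10/23 = 56/23
  2 + 23/56 = 135/56
  18 + 56/135 = 2486/135

2486/135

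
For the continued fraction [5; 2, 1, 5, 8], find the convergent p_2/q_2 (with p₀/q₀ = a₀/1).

Using pₖ = aₖpₖ₋₁ + pₖ₋₂, qₖ = aₖqₖ₋₁ + qₖ₋₂ (with p₋₁=1, p₋₂=0, q₋₁=0, q₋₂=1):
  k=0: a=5, p=5, q=1
  k=1: a=2, p=11, q=2
  k=2: a=1, p=16, q=3

16/3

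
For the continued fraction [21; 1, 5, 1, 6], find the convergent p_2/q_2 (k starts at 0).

131/6

Using pₖ = aₖpₖ₋₁ + pₖ₋₂, qₖ = aₖqₖ₋₁ + qₖ₋₂ (with p₋₁=1, p₋₂=0, q₋₁=0, q₋₂=1):
  k=0: a=21, p=21, q=1
  k=1: a=1, p=22, q=1
  k=2: a=5, p=131, q=6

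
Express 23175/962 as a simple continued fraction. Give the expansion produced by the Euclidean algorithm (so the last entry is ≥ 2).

23175 = 24·962 + 87
962 = 11·87 + 5
87 = 17·5 + 2
5 = 2·2 + 1
2 = 2·1 + 0  (stop)
So 23175/962 = [24; 11, 17, 2, 2].

[24; 11, 17, 2, 2]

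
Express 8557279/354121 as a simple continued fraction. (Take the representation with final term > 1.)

[24; 6, 15, 12, 2, 18, 1, 7]

8557279 = 24*354121 + 58375
354121 = 6*58375 + 3871
58375 = 15*3871 + 310
3871 = 12*310 + 151
310 = 2*151 + 8
151 = 18*8 + 7
8 = 1*7 + 1
7 = 7*1 + 0  (stop)
So 8557279/354121 = [24; 6, 15, 12, 2, 18, 1, 7].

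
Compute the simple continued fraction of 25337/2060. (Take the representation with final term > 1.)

[12; 3, 2, 1, 19, 1, 9]

25337 = 12*2060 + 617
2060 = 3*617 + 209
617 = 2*209 + 199
209 = 1*199 + 10
199 = 19*10 + 9
10 = 1*9 + 1
9 = 9*1 + 0  (stop)
So 25337/2060 = [12; 3, 2, 1, 19, 1, 9].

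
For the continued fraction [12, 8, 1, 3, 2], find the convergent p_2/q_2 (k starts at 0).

109/9

Using pₖ = aₖpₖ₋₁ + pₖ₋₂, qₖ = aₖqₖ₋₁ + qₖ₋₂ (with p₋₁=1, p₋₂=0, q₋₁=0, q₋₂=1):
  k=0: a=12, p=12, q=1
  k=1: a=8, p=97, q=8
  k=2: a=1, p=109, q=9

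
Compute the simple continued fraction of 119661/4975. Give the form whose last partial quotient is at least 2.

119661 = 24·4975 + 261
4975 = 19·261 + 16
261 = 16·16 + 5
16 = 3·5 + 1
5 = 5·1 + 0  (stop)
So 119661/4975 = [24; 19, 16, 3, 5].

[24; 19, 16, 3, 5]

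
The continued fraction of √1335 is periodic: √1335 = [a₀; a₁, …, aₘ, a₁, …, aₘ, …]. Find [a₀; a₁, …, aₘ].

a₀ = ⌊√1335⌋ = 36.

[36; 1, 1, 6, 7, 6, 1, 1, 72]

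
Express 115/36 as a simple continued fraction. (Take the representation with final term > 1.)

[3; 5, 7]

115 = 3×36 + 7
36 = 5×7 + 1
7 = 7×1 + 0  (stop)
So 115/36 = [3; 5, 7].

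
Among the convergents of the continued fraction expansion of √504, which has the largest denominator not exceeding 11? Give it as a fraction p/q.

√504 = [22; 2, 4, 2, 44, …] (period length 4).
Convergents:
  p_0/q_0 = 22/1
  p_1/q_1 = 45/2
  p_2/q_2 = 202/9
  p_3/q_3 = 449/20
q_2 = 9 ≤ 11 < 20 = q_3, so the answer is 202/9.

202/9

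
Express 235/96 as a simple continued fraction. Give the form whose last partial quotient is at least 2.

235 = 2×96 + 43
96 = 2×43 + 10
43 = 4×10 + 3
10 = 3×3 + 1
3 = 3×1 + 0  (stop)
So 235/96 = [2; 2, 4, 3, 3].

[2; 2, 4, 3, 3]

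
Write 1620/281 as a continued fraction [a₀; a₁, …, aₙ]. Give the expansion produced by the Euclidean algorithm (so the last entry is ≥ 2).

1620 = 5·281 + 215
281 = 1·215 + 66
215 = 3·66 + 17
66 = 3·17 + 15
17 = 1·15 + 2
15 = 7·2 + 1
2 = 2·1 + 0  (stop)
So 1620/281 = [5; 1, 3, 3, 1, 7, 2].

[5; 1, 3, 3, 1, 7, 2]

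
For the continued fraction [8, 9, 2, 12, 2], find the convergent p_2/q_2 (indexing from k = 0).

154/19

Using pₖ = aₖpₖ₋₁ + pₖ₋₂, qₖ = aₖqₖ₋₁ + qₖ₋₂ (with p₋₁=1, p₋₂=0, q₋₁=0, q₋₂=1):
  k=0: a=8, p=8, q=1
  k=1: a=9, p=73, q=9
  k=2: a=2, p=154, q=19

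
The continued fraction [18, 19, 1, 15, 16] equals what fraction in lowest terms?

Using pₖ = aₖpₖ₋₁ + pₖ₋₂ and qₖ = aₖqₖ₋₁ + qₖ₋₂:
  k=0: a=18, p=18, q=1
  k=1: a=19, p=343, q=19
  k=2: a=1, p=361, q=20
  k=3: a=15, p=5758, q=319
  k=4: a=16, p=92489, q=5124

92489/5124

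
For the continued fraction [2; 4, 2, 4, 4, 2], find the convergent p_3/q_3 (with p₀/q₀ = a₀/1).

Using pₖ = aₖpₖ₋₁ + pₖ₋₂, qₖ = aₖqₖ₋₁ + qₖ₋₂ (with p₋₁=1, p₋₂=0, q₋₁=0, q₋₂=1):
  k=0: a=2, p=2, q=1
  k=1: a=4, p=9, q=4
  k=2: a=2, p=20, q=9
  k=3: a=4, p=89, q=40

89/40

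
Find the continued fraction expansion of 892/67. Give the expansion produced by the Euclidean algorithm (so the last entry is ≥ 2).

[13; 3, 5, 4]

892 = 13·67 + 21
67 = 3·21 + 4
21 = 5·4 + 1
4 = 4·1 + 0  (stop)
So 892/67 = [13; 3, 5, 4].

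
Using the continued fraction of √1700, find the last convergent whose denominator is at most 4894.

√1700 = [41; 4, 3, 20, 3, 4, 82, …] (period length 6).
Convergents:
  p_0/q_0 = 41/1
  p_1/q_1 = 165/4
  p_2/q_2 = 536/13
  p_3/q_3 = 10885/264
  p_4/q_4 = 33191/805
  p_5/q_5 = 143649/3484
  p_6/q_6 = 11812409/286493
q_5 = 3484 ≤ 4894 < 286493 = q_6, so the answer is 143649/3484.

143649/3484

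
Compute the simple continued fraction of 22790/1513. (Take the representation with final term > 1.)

22790 = 15×1513 + 95
1513 = 15×95 + 88
95 = 1×88 + 7
88 = 12×7 + 4
7 = 1×4 + 3
4 = 1×3 + 1
3 = 3×1 + 0  (stop)
So 22790/1513 = [15; 15, 1, 12, 1, 1, 3].

[15; 15, 1, 12, 1, 1, 3]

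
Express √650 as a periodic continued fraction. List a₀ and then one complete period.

a₀ = ⌊√650⌋ = 25.
With m₀=0, d₀=1 and mₖ₊₁ = dₖaₖ − mₖ, dₖ₊₁ = (n − mₖ₊₁²)/dₖ, aₖ₊₁ = ⌊(a₀+mₖ₊₁)/dₖ₊₁⌋:
  k=1: m=25, d=25, a=2
  k=2: m=25, d=1, a=50
d=1 and a=2a₀=50 at k=2, so the next step gives (m, d) = (25, 25) again — its k=1 value — and the period has length 2.

[25; 2, 50]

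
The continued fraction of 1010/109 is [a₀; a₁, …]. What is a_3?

3

1010 = 9·109 + 29   →  a_0 = 9
109 = 3·29 + 22   →  a_1 = 3
29 = 1·22 + 7   →  a_2 = 1
22 = 3·7 + 1   →  a_3 = 3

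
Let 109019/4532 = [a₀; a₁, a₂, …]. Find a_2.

17

109019 = 24·4532 + 251   →  a_0 = 24
4532 = 18·251 + 14   →  a_1 = 18
251 = 17·14 + 13   →  a_2 = 17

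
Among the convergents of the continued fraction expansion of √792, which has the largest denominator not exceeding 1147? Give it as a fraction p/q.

11060/393

√792 = [28; 7, 56, …] (period length 2).
Convergents:
  p_0/q_0 = 28/1
  p_1/q_1 = 197/7
  p_2/q_2 = 11060/393
  p_3/q_3 = 77617/2758
q_2 = 393 ≤ 1147 < 2758 = q_3, so the answer is 11060/393.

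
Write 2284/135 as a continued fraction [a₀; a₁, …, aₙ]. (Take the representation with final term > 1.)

2284 = 16·135 + 124
135 = 1·124 + 11
124 = 11·11 + 3
11 = 3·3 + 2
3 = 1·2 + 1
2 = 2·1 + 0  (stop)
So 2284/135 = [16; 1, 11, 3, 1, 2].

[16; 1, 11, 3, 1, 2]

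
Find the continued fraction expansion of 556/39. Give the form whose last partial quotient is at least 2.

[14; 3, 1, 9]

556 = 14*39 + 10
39 = 3*10 + 9
10 = 1*9 + 1
9 = 9*1 + 0  (stop)
So 556/39 = [14; 3, 1, 9].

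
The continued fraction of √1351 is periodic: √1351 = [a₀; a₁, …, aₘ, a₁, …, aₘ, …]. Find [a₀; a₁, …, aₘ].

a₀ = ⌊√1351⌋ = 36.
With m₀=0, d₀=1 and mₖ₊₁ = dₖaₖ − mₖ, dₖ₊₁ = (n − mₖ₊₁²)/dₖ, aₖ₊₁ = ⌊(a₀+mₖ₊₁)/dₖ₊₁⌋:
  k=1: m=36, d=55, a=1
  k=2: m=19, d=18, a=3
  k=3: m=35, d=7, a=10
  k=4: m=35, d=18, a=3
  k=5: m=19, d=55, a=1
  k=6: m=36, d=1, a=72
d=1 and a=2a₀=72 at k=6, so the next step gives (m, d) = (36, 55) again — its k=1 value — and the period has length 6.

[36; 1, 3, 10, 3, 1, 72]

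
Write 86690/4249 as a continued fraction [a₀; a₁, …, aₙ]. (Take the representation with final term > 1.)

86690 = 20*4249 + 1710
4249 = 2*1710 + 829
1710 = 2*829 + 52
829 = 15*52 + 49
52 = 1*49 + 3
49 = 16*3 + 1
3 = 3*1 + 0  (stop)
So 86690/4249 = [20; 2, 2, 15, 1, 16, 3].

[20; 2, 2, 15, 1, 16, 3]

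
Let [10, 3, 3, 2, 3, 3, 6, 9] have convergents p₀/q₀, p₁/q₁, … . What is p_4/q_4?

Using pₖ = aₖpₖ₋₁ + pₖ₋₂, qₖ = aₖqₖ₋₁ + qₖ₋₂ (with p₋₁=1, p₋₂=0, q₋₁=0, q₋₂=1):
  k=0: a=10, p=10, q=1
  k=1: a=3, p=31, q=3
  k=2: a=3, p=103, q=10
  k=3: a=2, p=237, q=23
  k=4: a=3, p=814, q=79

814/79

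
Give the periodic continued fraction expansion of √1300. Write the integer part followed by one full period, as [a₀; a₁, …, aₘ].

a₀ = ⌊√1300⌋ = 36.

[36; 18, 72]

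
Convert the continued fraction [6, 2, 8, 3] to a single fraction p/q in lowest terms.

Fold from the inside: start with 3/1.
  8 + 1/3 = 25/3
  2 + 3/25 = 53/25
  6 + 25/53 = 343/53

343/53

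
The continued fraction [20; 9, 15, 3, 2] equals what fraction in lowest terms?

Fold from the inside: start with 2/1.
  3 + 1/2 = 7/2
  15 + 2/7 = 107/7
  9 + 7/107 = 970/107
  20 + 107/970 = 19507/970

19507/970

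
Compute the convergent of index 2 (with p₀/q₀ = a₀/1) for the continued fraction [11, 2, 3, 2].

80/7

Using pₖ = aₖpₖ₋₁ + pₖ₋₂, qₖ = aₖqₖ₋₁ + qₖ₋₂ (with p₋₁=1, p₋₂=0, q₋₁=0, q₋₂=1):
  k=0: a=11, p=11, q=1
  k=1: a=2, p=23, q=2
  k=2: a=3, p=80, q=7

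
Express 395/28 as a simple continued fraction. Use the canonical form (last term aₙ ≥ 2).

[14; 9, 3]

395 = 14*28 + 3
28 = 9*3 + 1
3 = 3*1 + 0  (stop)
So 395/28 = [14; 9, 3].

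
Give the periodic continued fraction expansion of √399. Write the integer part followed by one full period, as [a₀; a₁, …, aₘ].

a₀ = ⌊√399⌋ = 19.
With m₀=0, d₀=1 and mₖ₊₁ = dₖaₖ − mₖ, dₖ₊₁ = (n − mₖ₊₁²)/dₖ, aₖ₊₁ = ⌊(a₀+mₖ₊₁)/dₖ₊₁⌋:
  k=1: m=19, d=38, a=1
  k=2: m=19, d=1, a=38
d=1 and a=2a₀=38 at k=2, so the next step gives (m, d) = (19, 38) again — its k=1 value — and the period has length 2.

[19; 1, 38]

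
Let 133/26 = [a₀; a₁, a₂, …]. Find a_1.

133 = 5·26 + 3   →  a_0 = 5
26 = 8·3 + 2   →  a_1 = 8

8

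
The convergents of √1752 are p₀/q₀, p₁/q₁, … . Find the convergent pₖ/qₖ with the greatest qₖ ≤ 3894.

147127/3515

√1752 = [41; 1, 5, 1, 82, …] (period length 4).
Convergents:
  p_0/q_0 = 41/1
  p_1/q_1 = 42/1
  p_2/q_2 = 251/6
  p_3/q_3 = 293/7
  p_4/q_4 = 24277/580
  p_5/q_5 = 24570/587
  p_6/q_6 = 147127/3515
  p_7/q_7 = 171697/4102
q_6 = 3515 ≤ 3894 < 4102 = q_7, so the answer is 147127/3515.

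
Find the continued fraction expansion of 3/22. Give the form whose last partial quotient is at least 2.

[0; 7, 3]

3 = 0×22 + 3
22 = 7×3 + 1
3 = 3×1 + 0  (stop)
So 3/22 = [0; 7, 3].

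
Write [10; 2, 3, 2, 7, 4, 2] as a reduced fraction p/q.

Using pₖ = aₖpₖ₋₁ + pₖ₋₂ and qₖ = aₖqₖ₋₁ + qₖ₋₂:
  k=0: a=10, p=10, q=1
  k=1: a=2, p=21, q=2
  k=2: a=3, p=73, q=7
  k=3: a=2, p=167, q=16
  k=4: a=7, p=1242, q=119
  k=5: a=4, p=5135, q=492
  k=6: a=2, p=11512, q=1103

11512/1103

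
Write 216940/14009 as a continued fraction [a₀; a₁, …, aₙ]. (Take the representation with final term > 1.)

216940 = 15*14009 + 6805
14009 = 2*6805 + 399
6805 = 17*399 + 22
399 = 18*22 + 3
22 = 7*3 + 1
3 = 3*1 + 0  (stop)
So 216940/14009 = [15; 2, 17, 18, 7, 3].

[15; 2, 17, 18, 7, 3]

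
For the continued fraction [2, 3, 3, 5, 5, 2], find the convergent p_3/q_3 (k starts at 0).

Using pₖ = aₖpₖ₋₁ + pₖ₋₂, qₖ = aₖqₖ₋₁ + qₖ₋₂ (with p₋₁=1, p₋₂=0, q₋₁=0, q₋₂=1):
  k=0: a=2, p=2, q=1
  k=1: a=3, p=7, q=3
  k=2: a=3, p=23, q=10
  k=3: a=5, p=122, q=53

122/53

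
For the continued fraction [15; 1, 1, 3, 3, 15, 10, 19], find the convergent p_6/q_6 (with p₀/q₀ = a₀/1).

Using pₖ = aₖpₖ₋₁ + pₖ₋₂, qₖ = aₖqₖ₋₁ + qₖ₋₂ (with p₋₁=1, p₋₂=0, q₋₁=0, q₋₂=1):
  k=0: a=15, p=15, q=1
  k=1: a=1, p=16, q=1
  k=2: a=1, p=31, q=2
  k=3: a=3, p=109, q=7
  k=4: a=3, p=358, q=23
  k=5: a=15, p=5479, q=352
  k=6: a=10, p=55148, q=3543

55148/3543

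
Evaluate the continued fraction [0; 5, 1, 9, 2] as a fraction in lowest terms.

Using pₖ = aₖpₖ₋₁ + pₖ₋₂ and qₖ = aₖqₖ₋₁ + qₖ₋₂:
  k=0: a=0, p=0, q=1
  k=1: a=5, p=1, q=5
  k=2: a=1, p=1, q=6
  k=3: a=9, p=10, q=59
  k=4: a=2, p=21, q=124

21/124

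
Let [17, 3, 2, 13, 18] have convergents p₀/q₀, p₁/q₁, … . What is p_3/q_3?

Using pₖ = aₖpₖ₋₁ + pₖ₋₂, qₖ = aₖqₖ₋₁ + qₖ₋₂ (with p₋₁=1, p₋₂=0, q₋₁=0, q₋₂=1):
  k=0: a=17, p=17, q=1
  k=1: a=3, p=52, q=3
  k=2: a=2, p=121, q=7
  k=3: a=13, p=1625, q=94

1625/94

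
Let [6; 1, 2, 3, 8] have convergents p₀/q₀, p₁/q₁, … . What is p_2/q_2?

20/3

Using pₖ = aₖpₖ₋₁ + pₖ₋₂, qₖ = aₖqₖ₋₁ + qₖ₋₂ (with p₋₁=1, p₋₂=0, q₋₁=0, q₋₂=1):
  k=0: a=6, p=6, q=1
  k=1: a=1, p=7, q=1
  k=2: a=2, p=20, q=3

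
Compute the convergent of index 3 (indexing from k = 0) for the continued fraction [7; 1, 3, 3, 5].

101/13

Using pₖ = aₖpₖ₋₁ + pₖ₋₂, qₖ = aₖqₖ₋₁ + qₖ₋₂ (with p₋₁=1, p₋₂=0, q₋₁=0, q₋₂=1):
  k=0: a=7, p=7, q=1
  k=1: a=1, p=8, q=1
  k=2: a=3, p=31, q=4
  k=3: a=3, p=101, q=13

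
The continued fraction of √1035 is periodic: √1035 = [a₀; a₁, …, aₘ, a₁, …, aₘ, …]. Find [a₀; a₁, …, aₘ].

[32; 5, 1, 5, 64]

a₀ = ⌊√1035⌋ = 32.
With m₀=0, d₀=1 and mₖ₊₁ = dₖaₖ − mₖ, dₖ₊₁ = (n − mₖ₊₁²)/dₖ, aₖ₊₁ = ⌊(a₀+mₖ₊₁)/dₖ₊₁⌋:
  k=1: m=32, d=11, a=5
  k=2: m=23, d=46, a=1
  k=3: m=23, d=11, a=5
  k=4: m=32, d=1, a=64
d=1 and a=2a₀=64 at k=4, so the next step gives (m, d) = (32, 11) again — its k=1 value — and the period has length 4.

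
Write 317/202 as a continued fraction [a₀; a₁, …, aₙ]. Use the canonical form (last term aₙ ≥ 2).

[1; 1, 1, 3, 9, 3]

317 = 1·202 + 115
202 = 1·115 + 87
115 = 1·87 + 28
87 = 3·28 + 3
28 = 9·3 + 1
3 = 3·1 + 0  (stop)
So 317/202 = [1; 1, 1, 3, 9, 3].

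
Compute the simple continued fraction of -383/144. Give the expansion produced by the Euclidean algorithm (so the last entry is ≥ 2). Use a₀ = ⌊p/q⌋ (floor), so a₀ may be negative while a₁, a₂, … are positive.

[-3; 2, 1, 15, 3]

-383 = -3*144 + 49
144 = 2*49 + 46
49 = 1*46 + 3
46 = 15*3 + 1
3 = 3*1 + 0  (stop)
So -383/144 = [-3; 2, 1, 15, 3].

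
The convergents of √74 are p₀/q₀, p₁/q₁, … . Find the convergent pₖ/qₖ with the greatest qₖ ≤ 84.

√74 = [8; 1, 1, 1, 1, 16, …] (period length 5).
Convergents:
  p_0/q_0 = 8/1
  p_1/q_1 = 9/1
  p_2/q_2 = 17/2
  p_3/q_3 = 26/3
  p_4/q_4 = 43/5
  p_5/q_5 = 714/83
  p_6/q_6 = 757/88
q_5 = 83 ≤ 84 < 88 = q_6, so the answer is 714/83.

714/83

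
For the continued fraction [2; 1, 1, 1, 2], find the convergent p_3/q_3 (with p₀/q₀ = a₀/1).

Using pₖ = aₖpₖ₋₁ + pₖ₋₂, qₖ = aₖqₖ₋₁ + qₖ₋₂ (with p₋₁=1, p₋₂=0, q₋₁=0, q₋₂=1):
  k=0: a=2, p=2, q=1
  k=1: a=1, p=3, q=1
  k=2: a=1, p=5, q=2
  k=3: a=1, p=8, q=3

8/3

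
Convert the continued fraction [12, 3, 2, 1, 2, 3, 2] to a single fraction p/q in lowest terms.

2570/209

Fold from the inside: start with 2/1.
  3 + 1/2 = 7/2
  2 + 2/7 = 16/7
  1 + 7/16 = 23/16
  2 + 16/23 = 62/23
  3 + 23/62 = 209/62
  12 + 62/209 = 2570/209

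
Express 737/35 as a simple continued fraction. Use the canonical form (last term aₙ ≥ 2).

[21; 17, 2]

737 = 21*35 + 2
35 = 17*2 + 1
2 = 2*1 + 0  (stop)
So 737/35 = [21; 17, 2].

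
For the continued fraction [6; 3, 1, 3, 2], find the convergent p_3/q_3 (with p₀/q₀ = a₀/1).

Using pₖ = aₖpₖ₋₁ + pₖ₋₂, qₖ = aₖqₖ₋₁ + qₖ₋₂ (with p₋₁=1, p₋₂=0, q₋₁=0, q₋₂=1):
  k=0: a=6, p=6, q=1
  k=1: a=3, p=19, q=3
  k=2: a=1, p=25, q=4
  k=3: a=3, p=94, q=15

94/15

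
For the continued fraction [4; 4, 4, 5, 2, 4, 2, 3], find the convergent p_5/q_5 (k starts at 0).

Using pₖ = aₖpₖ₋₁ + pₖ₋₂, qₖ = aₖqₖ₋₁ + qₖ₋₂ (with p₋₁=1, p₋₂=0, q₋₁=0, q₋₂=1):
  k=0: a=4, p=4, q=1
  k=1: a=4, p=17, q=4
  k=2: a=4, p=72, q=17
  k=3: a=5, p=377, q=89
  k=4: a=2, p=826, q=195
  k=5: a=4, p=3681, q=869

3681/869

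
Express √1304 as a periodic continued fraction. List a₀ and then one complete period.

[36; 9, 72]

a₀ = ⌊√1304⌋ = 36.
With m₀=0, d₀=1 and mₖ₊₁ = dₖaₖ − mₖ, dₖ₊₁ = (n − mₖ₊₁²)/dₖ, aₖ₊₁ = ⌊(a₀+mₖ₊₁)/dₖ₊₁⌋:
  k=1: m=36, d=8, a=9
  k=2: m=36, d=1, a=72
d=1 and a=2a₀=72 at k=2, so the next step gives (m, d) = (36, 8) again — its k=1 value — and the period has length 2.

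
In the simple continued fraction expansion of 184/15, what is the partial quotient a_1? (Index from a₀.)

3

184 = 12·15 + 4   →  a_0 = 12
15 = 3·4 + 3   →  a_1 = 3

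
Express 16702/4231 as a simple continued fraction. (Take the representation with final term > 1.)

16702 = 3×4231 + 4009
4231 = 1×4009 + 222
4009 = 18×222 + 13
222 = 17×13 + 1
13 = 13×1 + 0  (stop)
So 16702/4231 = [3; 1, 18, 17, 13].

[3; 1, 18, 17, 13]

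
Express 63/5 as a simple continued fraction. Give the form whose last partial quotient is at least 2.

63 = 12×5 + 3
5 = 1×3 + 2
3 = 1×2 + 1
2 = 2×1 + 0  (stop)
So 63/5 = [12; 1, 1, 2].

[12; 1, 1, 2]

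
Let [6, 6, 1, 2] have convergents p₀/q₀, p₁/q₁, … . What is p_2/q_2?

Using pₖ = aₖpₖ₋₁ + pₖ₋₂, qₖ = aₖqₖ₋₁ + qₖ₋₂ (with p₋₁=1, p₋₂=0, q₋₁=0, q₋₂=1):
  k=0: a=6, p=6, q=1
  k=1: a=6, p=37, q=6
  k=2: a=1, p=43, q=7

43/7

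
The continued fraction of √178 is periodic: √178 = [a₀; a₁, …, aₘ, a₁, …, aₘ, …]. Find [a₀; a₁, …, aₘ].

a₀ = ⌊√178⌋ = 13.
With m₀=0, d₀=1 and mₖ₊₁ = dₖaₖ − mₖ, dₖ₊₁ = (n − mₖ₊₁²)/dₖ, aₖ₊₁ = ⌊(a₀+mₖ₊₁)/dₖ₊₁⌋:
  k=1: m=13, d=9, a=2
  k=2: m=5, d=17, a=1
  k=3: m=12, d=2, a=12
  k=4: m=12, d=17, a=1
  k=5: m=5, d=9, a=2
  k=6: m=13, d=1, a=26
d=1 and a=2a₀=26 at k=6, so the next step gives (m, d) = (13, 9) again — its k=1 value — and the period has length 6.

[13; 2, 1, 12, 1, 2, 26]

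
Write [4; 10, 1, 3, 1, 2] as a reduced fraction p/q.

Using pₖ = aₖpₖ₋₁ + pₖ₋₂ and qₖ = aₖqₖ₋₁ + qₖ₋₂:
  k=0: a=4, p=4, q=1
  k=1: a=10, p=41, q=10
  k=2: a=1, p=45, q=11
  k=3: a=3, p=176, q=43
  k=4: a=1, p=221, q=54
  k=5: a=2, p=618, q=151

618/151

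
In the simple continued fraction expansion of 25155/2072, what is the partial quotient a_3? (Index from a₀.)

25155 = 12·2072 + 291   →  a_0 = 12
2072 = 7·291 + 35   →  a_1 = 7
291 = 8·35 + 11   →  a_2 = 8
35 = 3·11 + 2   →  a_3 = 3

3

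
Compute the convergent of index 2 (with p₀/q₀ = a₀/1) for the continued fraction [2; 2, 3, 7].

Using pₖ = aₖpₖ₋₁ + pₖ₋₂, qₖ = aₖqₖ₋₁ + qₖ₋₂ (with p₋₁=1, p₋₂=0, q₋₁=0, q₋₂=1):
  k=0: a=2, p=2, q=1
  k=1: a=2, p=5, q=2
  k=2: a=3, p=17, q=7

17/7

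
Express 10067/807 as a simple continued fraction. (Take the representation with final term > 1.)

[12; 2, 9, 2, 1, 13]

10067 = 12*807 + 383
807 = 2*383 + 41
383 = 9*41 + 14
41 = 2*14 + 13
14 = 1*13 + 1
13 = 13*1 + 0  (stop)
So 10067/807 = [12; 2, 9, 2, 1, 13].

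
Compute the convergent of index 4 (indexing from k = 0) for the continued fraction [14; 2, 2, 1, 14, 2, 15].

1486/103

Using pₖ = aₖpₖ₋₁ + pₖ₋₂, qₖ = aₖqₖ₋₁ + qₖ₋₂ (with p₋₁=1, p₋₂=0, q₋₁=0, q₋₂=1):
  k=0: a=14, p=14, q=1
  k=1: a=2, p=29, q=2
  k=2: a=2, p=72, q=5
  k=3: a=1, p=101, q=7
  k=4: a=14, p=1486, q=103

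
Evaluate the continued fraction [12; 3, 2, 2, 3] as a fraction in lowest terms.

Using pₖ = aₖpₖ₋₁ + pₖ₋₂ and qₖ = aₖqₖ₋₁ + qₖ₋₂:
  k=0: a=12, p=12, q=1
  k=1: a=3, p=37, q=3
  k=2: a=2, p=86, q=7
  k=3: a=2, p=209, q=17
  k=4: a=3, p=713, q=58

713/58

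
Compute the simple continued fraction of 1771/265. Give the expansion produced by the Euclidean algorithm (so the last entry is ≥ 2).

[6; 1, 2, 6, 2, 6]

1771 = 6·265 + 181
265 = 1·181 + 84
181 = 2·84 + 13
84 = 6·13 + 6
13 = 2·6 + 1
6 = 6·1 + 0  (stop)
So 1771/265 = [6; 1, 2, 6, 2, 6].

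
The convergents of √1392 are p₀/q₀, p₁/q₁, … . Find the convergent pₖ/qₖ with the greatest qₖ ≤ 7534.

√1392 = [37; 3, 4, 3, 74, …] (period length 4).
Convergents:
  p_0/q_0 = 37/1
  p_1/q_1 = 112/3
  p_2/q_2 = 485/13
  p_3/q_3 = 1567/42
  p_4/q_4 = 116443/3121
  p_5/q_5 = 350896/9405
q_4 = 3121 ≤ 7534 < 9405 = q_5, so the answer is 116443/3121.

116443/3121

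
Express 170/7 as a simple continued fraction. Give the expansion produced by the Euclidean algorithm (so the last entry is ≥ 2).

170 = 24*7 + 2
7 = 3*2 + 1
2 = 2*1 + 0  (stop)
So 170/7 = [24; 3, 2].

[24; 3, 2]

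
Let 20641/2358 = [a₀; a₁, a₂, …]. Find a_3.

17

20641 = 8·2358 + 1777   →  a_0 = 8
2358 = 1·1777 + 581   →  a_1 = 1
1777 = 3·581 + 34   →  a_2 = 3
581 = 17·34 + 3   →  a_3 = 17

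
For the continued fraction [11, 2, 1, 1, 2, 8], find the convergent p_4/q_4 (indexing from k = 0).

148/13

Using pₖ = aₖpₖ₋₁ + pₖ₋₂, qₖ = aₖqₖ₋₁ + qₖ₋₂ (with p₋₁=1, p₋₂=0, q₋₁=0, q₋₂=1):
  k=0: a=11, p=11, q=1
  k=1: a=2, p=23, q=2
  k=2: a=1, p=34, q=3
  k=3: a=1, p=57, q=5
  k=4: a=2, p=148, q=13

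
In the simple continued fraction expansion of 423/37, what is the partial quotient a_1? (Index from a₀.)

423 = 11·37 + 16   →  a_0 = 11
37 = 2·16 + 5   →  a_1 = 2

2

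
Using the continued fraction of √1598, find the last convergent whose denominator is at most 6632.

127880/3199

√1598 = [39; 1, 38, 1, 78, …] (period length 4).
Convergents:
  p_0/q_0 = 39/1
  p_1/q_1 = 40/1
  p_2/q_2 = 1559/39
  p_3/q_3 = 1599/40
  p_4/q_4 = 126281/3159
  p_5/q_5 = 127880/3199
  p_6/q_6 = 4985721/124721
q_5 = 3199 ≤ 6632 < 124721 = q_6, so the answer is 127880/3199.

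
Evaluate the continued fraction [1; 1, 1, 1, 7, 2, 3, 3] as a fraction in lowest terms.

924/559

Using pₖ = aₖpₖ₋₁ + pₖ₋₂ and qₖ = aₖqₖ₋₁ + qₖ₋₂:
  k=0: a=1, p=1, q=1
  k=1: a=1, p=2, q=1
  k=2: a=1, p=3, q=2
  k=3: a=1, p=5, q=3
  k=4: a=7, p=38, q=23
  k=5: a=2, p=81, q=49
  k=6: a=3, p=281, q=170
  k=7: a=3, p=924, q=559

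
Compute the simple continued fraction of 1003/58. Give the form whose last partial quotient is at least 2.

1003 = 17×58 + 17
58 = 3×17 + 7
17 = 2×7 + 3
7 = 2×3 + 1
3 = 3×1 + 0  (stop)
So 1003/58 = [17; 3, 2, 2, 3].

[17; 3, 2, 2, 3]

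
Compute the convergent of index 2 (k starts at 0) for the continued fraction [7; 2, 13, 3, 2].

Using pₖ = aₖpₖ₋₁ + pₖ₋₂, qₖ = aₖqₖ₋₁ + qₖ₋₂ (with p₋₁=1, p₋₂=0, q₋₁=0, q₋₂=1):
  k=0: a=7, p=7, q=1
  k=1: a=2, p=15, q=2
  k=2: a=13, p=202, q=27

202/27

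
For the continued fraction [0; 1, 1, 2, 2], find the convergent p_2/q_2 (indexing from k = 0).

Using pₖ = aₖpₖ₋₁ + pₖ₋₂, qₖ = aₖqₖ₋₁ + qₖ₋₂ (with p₋₁=1, p₋₂=0, q₋₁=0, q₋₂=1):
  k=0: a=0, p=0, q=1
  k=1: a=1, p=1, q=1
  k=2: a=1, p=1, q=2

1/2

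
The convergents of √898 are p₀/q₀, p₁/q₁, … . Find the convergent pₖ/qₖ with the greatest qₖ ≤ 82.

√898 = [29; 1, 28, 1, 58, …] (period length 4).
Convergents:
  p_0/q_0 = 29/1
  p_1/q_1 = 30/1
  p_2/q_2 = 869/29
  p_3/q_3 = 899/30
  p_4/q_4 = 53011/1769
q_3 = 30 ≤ 82 < 1769 = q_4, so the answer is 899/30.

899/30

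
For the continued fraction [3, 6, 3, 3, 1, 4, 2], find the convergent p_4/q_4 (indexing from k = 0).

Using pₖ = aₖpₖ₋₁ + pₖ₋₂, qₖ = aₖqₖ₋₁ + qₖ₋₂ (with p₋₁=1, p₋₂=0, q₋₁=0, q₋₂=1):
  k=0: a=3, p=3, q=1
  k=1: a=6, p=19, q=6
  k=2: a=3, p=60, q=19
  k=3: a=3, p=199, q=63
  k=4: a=1, p=259, q=82

259/82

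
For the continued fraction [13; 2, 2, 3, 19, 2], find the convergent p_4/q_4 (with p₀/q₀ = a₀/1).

4399/328

Using pₖ = aₖpₖ₋₁ + pₖ₋₂, qₖ = aₖqₖ₋₁ + qₖ₋₂ (with p₋₁=1, p₋₂=0, q₋₁=0, q₋₂=1):
  k=0: a=13, p=13, q=1
  k=1: a=2, p=27, q=2
  k=2: a=2, p=67, q=5
  k=3: a=3, p=228, q=17
  k=4: a=19, p=4399, q=328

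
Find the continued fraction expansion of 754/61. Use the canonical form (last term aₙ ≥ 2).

754 = 12*61 + 22
61 = 2*22 + 17
22 = 1*17 + 5
17 = 3*5 + 2
5 = 2*2 + 1
2 = 2*1 + 0  (stop)
So 754/61 = [12; 2, 1, 3, 2, 2].

[12; 2, 1, 3, 2, 2]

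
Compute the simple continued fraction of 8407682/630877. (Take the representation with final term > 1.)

8407682 = 13·630877 + 206281
630877 = 3·206281 + 12034
206281 = 17·12034 + 1703
12034 = 7·1703 + 113
1703 = 15·113 + 8
113 = 14·8 + 1
8 = 8·1 + 0  (stop)
So 8407682/630877 = [13; 3, 17, 7, 15, 14, 8].

[13; 3, 17, 7, 15, 14, 8]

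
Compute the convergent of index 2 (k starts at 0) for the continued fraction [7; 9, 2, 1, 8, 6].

Using pₖ = aₖpₖ₋₁ + pₖ₋₂, qₖ = aₖqₖ₋₁ + qₖ₋₂ (with p₋₁=1, p₋₂=0, q₋₁=0, q₋₂=1):
  k=0: a=7, p=7, q=1
  k=1: a=9, p=64, q=9
  k=2: a=2, p=135, q=19

135/19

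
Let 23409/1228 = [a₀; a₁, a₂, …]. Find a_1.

15

23409 = 19·1228 + 77   →  a_0 = 19
1228 = 15·77 + 73   →  a_1 = 15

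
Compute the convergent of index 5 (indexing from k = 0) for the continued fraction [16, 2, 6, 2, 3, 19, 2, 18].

Using pₖ = aₖpₖ₋₁ + pₖ₋₂, qₖ = aₖqₖ₋₁ + qₖ₋₂ (with p₋₁=1, p₋₂=0, q₋₁=0, q₋₂=1):
  k=0: a=16, p=16, q=1
  k=1: a=2, p=33, q=2
  k=2: a=6, p=214, q=13
  k=3: a=2, p=461, q=28
  k=4: a=3, p=1597, q=97
  k=5: a=19, p=30804, q=1871

30804/1871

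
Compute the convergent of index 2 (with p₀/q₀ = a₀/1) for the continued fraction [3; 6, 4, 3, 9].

Using pₖ = aₖpₖ₋₁ + pₖ₋₂, qₖ = aₖqₖ₋₁ + qₖ₋₂ (with p₋₁=1, p₋₂=0, q₋₁=0, q₋₂=1):
  k=0: a=3, p=3, q=1
  k=1: a=6, p=19, q=6
  k=2: a=4, p=79, q=25

79/25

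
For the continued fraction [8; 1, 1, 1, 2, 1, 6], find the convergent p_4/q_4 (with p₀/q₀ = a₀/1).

Using pₖ = aₖpₖ₋₁ + pₖ₋₂, qₖ = aₖqₖ₋₁ + qₖ₋₂ (with p₋₁=1, p₋₂=0, q₋₁=0, q₋₂=1):
  k=0: a=8, p=8, q=1
  k=1: a=1, p=9, q=1
  k=2: a=1, p=17, q=2
  k=3: a=1, p=26, q=3
  k=4: a=2, p=69, q=8

69/8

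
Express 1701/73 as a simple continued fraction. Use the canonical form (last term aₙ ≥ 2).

1701 = 23*73 + 22
73 = 3*22 + 7
22 = 3*7 + 1
7 = 7*1 + 0  (stop)
So 1701/73 = [23; 3, 3, 7].

[23; 3, 3, 7]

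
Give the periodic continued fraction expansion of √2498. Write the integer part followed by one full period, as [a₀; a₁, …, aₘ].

a₀ = ⌊√2498⌋ = 49.

[49; 1, 48, 1, 98]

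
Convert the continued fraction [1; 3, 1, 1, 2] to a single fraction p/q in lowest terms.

Fold from the inside: start with 2/1.
  1 + 1/2 = 3/2
  1 + 2/3 = 5/3
  3 + 3/5 = 18/5
  1 + 5/18 = 23/18

23/18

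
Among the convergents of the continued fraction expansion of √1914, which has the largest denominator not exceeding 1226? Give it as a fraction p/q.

√1914 = [43; 1, 2, 1, 86, …] (period length 4).
Convergents:
  p_0/q_0 = 43/1
  p_1/q_1 = 44/1
  p_2/q_2 = 131/3
  p_3/q_3 = 175/4
  p_4/q_4 = 15181/347
  p_5/q_5 = 15356/351
  p_6/q_6 = 45893/1049
  p_7/q_7 = 61249/1400
q_6 = 1049 ≤ 1226 < 1400 = q_7, so the answer is 45893/1049.

45893/1049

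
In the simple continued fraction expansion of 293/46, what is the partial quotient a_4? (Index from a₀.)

293 = 6·46 + 17   →  a_0 = 6
46 = 2·17 + 12   →  a_1 = 2
17 = 1·12 + 5   →  a_2 = 1
12 = 2·5 + 2   →  a_3 = 2
5 = 2·2 + 1   →  a_4 = 2

2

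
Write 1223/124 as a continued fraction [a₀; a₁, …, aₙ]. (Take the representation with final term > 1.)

1223 = 9·124 + 107
124 = 1·107 + 17
107 = 6·17 + 5
17 = 3·5 + 2
5 = 2·2 + 1
2 = 2·1 + 0  (stop)
So 1223/124 = [9; 1, 6, 3, 2, 2].

[9; 1, 6, 3, 2, 2]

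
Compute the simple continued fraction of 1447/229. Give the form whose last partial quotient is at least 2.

[6; 3, 7, 3, 3]

1447 = 6×229 + 73
229 = 3×73 + 10
73 = 7×10 + 3
10 = 3×3 + 1
3 = 3×1 + 0  (stop)
So 1447/229 = [6; 3, 7, 3, 3].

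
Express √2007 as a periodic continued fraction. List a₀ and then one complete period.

a₀ = ⌊√2007⌋ = 44.
With m₀=0, d₀=1 and mₖ₊₁ = dₖaₖ − mₖ, dₖ₊₁ = (n − mₖ₊₁²)/dₖ, aₖ₊₁ = ⌊(a₀+mₖ₊₁)/dₖ₊₁⌋:
  k=1: m=44, d=71, a=1
  k=2: m=27, d=18, a=3
  k=3: m=27, d=71, a=1
  k=4: m=44, d=1, a=88
d=1 and a=2a₀=88 at k=4, so the next step gives (m, d) = (44, 71) again — its k=1 value — and the period has length 4.

[44; 1, 3, 1, 88]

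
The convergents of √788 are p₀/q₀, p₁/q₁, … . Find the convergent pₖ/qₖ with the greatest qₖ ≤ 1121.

22036/785

√788 = [28; 14, 56, …] (period length 2).
Convergents:
  p_0/q_0 = 28/1
  p_1/q_1 = 393/14
  p_2/q_2 = 22036/785
  p_3/q_3 = 308897/11004
q_2 = 785 ≤ 1121 < 11004 = q_3, so the answer is 22036/785.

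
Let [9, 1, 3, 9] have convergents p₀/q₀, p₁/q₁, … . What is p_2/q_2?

39/4

Using pₖ = aₖpₖ₋₁ + pₖ₋₂, qₖ = aₖqₖ₋₁ + qₖ₋₂ (with p₋₁=1, p₋₂=0, q₋₁=0, q₋₂=1):
  k=0: a=9, p=9, q=1
  k=1: a=1, p=10, q=1
  k=2: a=3, p=39, q=4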